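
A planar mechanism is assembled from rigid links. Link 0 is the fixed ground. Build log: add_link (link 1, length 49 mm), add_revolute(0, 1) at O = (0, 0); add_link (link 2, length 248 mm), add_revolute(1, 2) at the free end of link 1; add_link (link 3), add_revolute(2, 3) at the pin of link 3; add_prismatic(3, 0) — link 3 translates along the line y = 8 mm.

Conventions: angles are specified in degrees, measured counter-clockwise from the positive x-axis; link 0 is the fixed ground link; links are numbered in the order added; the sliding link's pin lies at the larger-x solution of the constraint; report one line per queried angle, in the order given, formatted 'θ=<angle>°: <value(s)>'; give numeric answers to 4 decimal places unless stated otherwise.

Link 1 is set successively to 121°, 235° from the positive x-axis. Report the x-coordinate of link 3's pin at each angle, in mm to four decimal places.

geometry: r = 49 mm, L = 248 mm, e = 8 mm
θ=121°: crank pin P = (r cos θ, r sin θ) = (-25.236866, 42.001198)
θ=121°: h = r sin θ − e = 42.001198 − 8 = 34.001198
θ=121°: x = r cos θ + √(L² − h²) = -25.236866 + 245.658133 = 220.421268
θ=235°: crank pin P = (r cos θ, r sin θ) = (-28.105245, -40.138450)
θ=235°: h = r sin θ − e = -40.138450 − 8 = -48.138450
θ=235°: x = r cos θ + √(L² − h²) = -28.105245 + 243.283147 = 215.177902

θ=121°: 220.4213
θ=235°: 215.1779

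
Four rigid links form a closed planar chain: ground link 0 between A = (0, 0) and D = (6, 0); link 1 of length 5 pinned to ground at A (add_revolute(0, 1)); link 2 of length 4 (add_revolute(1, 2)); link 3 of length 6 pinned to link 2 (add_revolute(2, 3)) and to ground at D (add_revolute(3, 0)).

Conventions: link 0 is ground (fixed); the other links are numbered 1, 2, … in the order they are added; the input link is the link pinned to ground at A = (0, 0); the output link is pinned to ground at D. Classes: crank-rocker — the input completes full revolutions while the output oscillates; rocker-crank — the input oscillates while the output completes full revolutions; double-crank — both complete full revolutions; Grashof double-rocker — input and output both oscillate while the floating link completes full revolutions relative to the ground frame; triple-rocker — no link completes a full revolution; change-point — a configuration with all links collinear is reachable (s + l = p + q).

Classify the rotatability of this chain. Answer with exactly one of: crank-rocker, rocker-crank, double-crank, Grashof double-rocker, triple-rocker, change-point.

lengths: ground=6, input=5, coupler=4, output=6
sorted: s=4 (shortest), l=6 (longest), p+q=11
s + l = 10 vs p + q = 11
s + l < p + q (Grashof) with shortest = coupler link → Grashof double-rocker

Grashof double-rocker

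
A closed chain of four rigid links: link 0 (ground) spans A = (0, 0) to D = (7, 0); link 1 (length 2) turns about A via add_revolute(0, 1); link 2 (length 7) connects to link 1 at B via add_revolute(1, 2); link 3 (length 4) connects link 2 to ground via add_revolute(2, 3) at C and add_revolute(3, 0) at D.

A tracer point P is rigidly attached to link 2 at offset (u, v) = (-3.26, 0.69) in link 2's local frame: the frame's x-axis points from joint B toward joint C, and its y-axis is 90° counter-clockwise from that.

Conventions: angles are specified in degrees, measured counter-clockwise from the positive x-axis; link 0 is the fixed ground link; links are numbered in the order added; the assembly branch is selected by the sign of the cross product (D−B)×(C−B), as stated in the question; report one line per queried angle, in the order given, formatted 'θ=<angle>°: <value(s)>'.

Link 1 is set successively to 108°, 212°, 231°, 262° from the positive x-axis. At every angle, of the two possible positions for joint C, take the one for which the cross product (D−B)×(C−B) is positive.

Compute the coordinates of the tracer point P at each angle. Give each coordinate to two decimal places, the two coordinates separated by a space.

A=(0,0), D=(7.00,0)
θ=108°: B = A + 2.00·(cos108°, sin108°) = (-0.6180, 1.9021)
θ=108°: |BD| = 7.8519
θ=108°: circle(B,7.00) ∩ circle(D,4.00): a=6.0274, h=3.5596
θ=108°:   candidates: C₊=(6.0921,3.8956) cross=27.950; C₋=(4.3675,-3.0116) cross=-27.950
θ=108°:   branch + wants cross > 0 → take C=(6.0921,3.8956) (cross=27.950)
θ=108°: ex = (C−B)/|BC| = (0.9586,0.2848); ey = (-0.2848,0.9586)
θ=108°: P = B + -3.26·ex + 0.69·ey = (-3.9395,1.6351)
θ=212°: B = A + 2.00·(cos212°, sin212°) = (-1.6961, -1.0598)
θ=212°: |BD| = 8.7604
θ=212°: circle(B,7.00) ∩ circle(D,4.00): a=6.2637, h=3.1251
θ=212°:   candidates: C₊=(4.1435,2.8001) cross=27.377; C₋=(4.8997,-3.4042) cross=-27.377
θ=212°:   branch + wants cross > 0 → take C=(4.1435,2.8001) (cross=27.377)
θ=212°: ex = (C−B)/|BC| = (0.8342,0.5514); ey = (-0.5514,0.8342)
θ=212°: P = B + -3.26·ex + 0.69·ey = (-4.7962,-2.2818)
θ=231°: B = A + 2.00·(cos231°, sin231°) = (-1.2586, -1.5543)
θ=231°: |BD| = 8.4036
θ=231°: circle(B,7.00) ∩ circle(D,4.00): a=6.1653, h=3.3151
θ=231°:   candidates: C₊=(4.1871,2.8439) cross=27.859; C₋=(5.4134,-3.6719) cross=-27.859
θ=231°:   branch + wants cross > 0 → take C=(4.1871,2.8439) (cross=27.859)
θ=231°: ex = (C−B)/|BC| = (0.7780,0.6283); ey = (-0.6283,0.7780)
θ=231°: P = B + -3.26·ex + 0.69·ey = (-4.2283,-3.0658)
θ=262°: B = A + 2.00·(cos262°, sin262°) = (-0.2783, -1.9805)
θ=262°: |BD| = 7.5430
θ=262°: circle(B,7.00) ∩ circle(D,4.00): a=5.9590, h=3.6730
θ=262°:   candidates: C₊=(4.5071,3.1282) cross=27.705; C₋=(6.4359,-3.9600) cross=-27.705
θ=262°:   branch + wants cross > 0 → take C=(4.5071,3.1282) (cross=27.705)
θ=262°: ex = (C−B)/|BC| = (0.6836,0.7298); ey = (-0.7298,0.6836)
θ=262°: P = B + -3.26·ex + 0.69·ey = (-3.0106,-3.8880)

θ=108°: -3.94 1.64
θ=212°: -4.80 -2.28
θ=231°: -4.23 -3.07
θ=262°: -3.01 -3.89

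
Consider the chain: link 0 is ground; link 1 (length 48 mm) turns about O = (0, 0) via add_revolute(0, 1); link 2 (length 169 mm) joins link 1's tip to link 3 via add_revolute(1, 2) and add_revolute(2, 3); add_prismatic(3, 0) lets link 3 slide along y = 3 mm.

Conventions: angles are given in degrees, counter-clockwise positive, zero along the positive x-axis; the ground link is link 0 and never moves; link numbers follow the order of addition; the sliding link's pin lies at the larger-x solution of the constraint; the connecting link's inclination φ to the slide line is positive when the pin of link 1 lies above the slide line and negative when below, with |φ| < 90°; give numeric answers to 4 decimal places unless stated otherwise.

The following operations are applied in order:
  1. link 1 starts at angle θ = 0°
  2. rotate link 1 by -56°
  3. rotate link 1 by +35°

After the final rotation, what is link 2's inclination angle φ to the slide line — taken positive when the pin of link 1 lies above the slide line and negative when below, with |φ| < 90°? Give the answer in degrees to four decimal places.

geometry: r = 48 mm, L = 169 mm, e = 3 mm; θ starts at 0°
rotate link 1 by -56°: θ ← 0° -56° = -56°
rotate link 1 by +35°: θ ← -56° +35° = -21°
h = r sin θ − e = -17.201662 − 3 = -20.201662
sin φ = h / L = -20.201662 / 169 = -0.11953646
φ = arcsin(-0.11953646) = -6.865351°

-6.8654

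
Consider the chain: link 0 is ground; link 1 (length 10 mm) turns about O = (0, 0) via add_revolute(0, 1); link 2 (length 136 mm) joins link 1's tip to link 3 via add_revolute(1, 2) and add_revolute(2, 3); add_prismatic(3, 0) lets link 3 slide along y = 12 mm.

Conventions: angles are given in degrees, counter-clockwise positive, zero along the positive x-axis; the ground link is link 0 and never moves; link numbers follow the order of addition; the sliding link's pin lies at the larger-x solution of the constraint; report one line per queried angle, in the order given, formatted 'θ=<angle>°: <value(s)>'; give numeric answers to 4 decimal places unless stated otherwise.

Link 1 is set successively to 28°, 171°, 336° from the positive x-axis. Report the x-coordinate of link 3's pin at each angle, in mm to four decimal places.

geometry: r = 10 mm, L = 136 mm, e = 12 mm
θ=28°: crank pin P = (r cos θ, r sin θ) = (8.829476, 4.694716)
θ=28°: h = r sin θ − e = 4.694716 − 12 = -7.305284
θ=28°: x = r cos θ + √(L² − h²) = 8.829476 + 135.803655 = 144.633131
θ=171°: crank pin P = (r cos θ, r sin θ) = (-9.876883, 1.564345)
θ=171°: h = r sin θ − e = 1.564345 − 12 = -10.435655
θ=171°: x = r cos θ + √(L² − h²) = -9.876883 + 135.599031 = 125.722147
θ=336°: crank pin P = (r cos θ, r sin θ) = (9.135455, -4.067366)
θ=336°: h = r sin θ − e = -4.067366 − 12 = -16.067366
θ=336°: x = r cos θ + √(L² − h²) = 9.135455 + 135.047546 = 144.183001

θ=28°: 144.6331
θ=171°: 125.7221
θ=336°: 144.1830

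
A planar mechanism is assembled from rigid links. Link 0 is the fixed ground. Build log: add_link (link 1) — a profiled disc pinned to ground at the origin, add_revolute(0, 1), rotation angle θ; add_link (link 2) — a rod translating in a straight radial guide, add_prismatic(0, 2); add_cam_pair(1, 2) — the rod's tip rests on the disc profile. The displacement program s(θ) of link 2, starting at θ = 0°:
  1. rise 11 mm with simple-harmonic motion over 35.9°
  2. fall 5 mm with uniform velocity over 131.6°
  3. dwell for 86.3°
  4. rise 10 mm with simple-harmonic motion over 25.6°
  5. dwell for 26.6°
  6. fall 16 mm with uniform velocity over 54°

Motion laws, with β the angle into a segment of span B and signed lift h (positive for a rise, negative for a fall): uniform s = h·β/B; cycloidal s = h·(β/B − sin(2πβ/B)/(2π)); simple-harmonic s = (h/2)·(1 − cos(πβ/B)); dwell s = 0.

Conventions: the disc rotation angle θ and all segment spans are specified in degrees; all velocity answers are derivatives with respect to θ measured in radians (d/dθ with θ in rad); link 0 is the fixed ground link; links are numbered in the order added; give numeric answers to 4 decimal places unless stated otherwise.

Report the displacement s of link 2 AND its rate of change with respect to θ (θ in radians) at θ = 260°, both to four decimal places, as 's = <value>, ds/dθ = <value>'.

seg 1 [0°–35.9°] simple-harmonic, h=11: full span → s += 11 → s = 11.0000
seg 2 [35.9°–167.5°] uniform, h=-5: full span → s += -5 → s = 6.0000
seg 3 [167.5°–253.8°] dwell: s stays 6.0000
seg 4 [253.8°–279.4°] simple-harmonic, h=10: θ=260° here. β=6.2, B=25.6. 10/2·(1 − cos(π·0.2422)) = 1.3788 → s = 7.3788
velocity in seg [253.8°–279.4°] (simple-harmonic), θ in radians: β = 6.2° = 0.1082 rad, B = 25.6° = 0.4468 rad; ds/dθ = (πh/(2B)) sin(πβ/B) = (π·10/(2·0.4468)) sin(π·0.2422) = 24.241660 mm/rad

s = 7.3788, ds/dθ = 24.2417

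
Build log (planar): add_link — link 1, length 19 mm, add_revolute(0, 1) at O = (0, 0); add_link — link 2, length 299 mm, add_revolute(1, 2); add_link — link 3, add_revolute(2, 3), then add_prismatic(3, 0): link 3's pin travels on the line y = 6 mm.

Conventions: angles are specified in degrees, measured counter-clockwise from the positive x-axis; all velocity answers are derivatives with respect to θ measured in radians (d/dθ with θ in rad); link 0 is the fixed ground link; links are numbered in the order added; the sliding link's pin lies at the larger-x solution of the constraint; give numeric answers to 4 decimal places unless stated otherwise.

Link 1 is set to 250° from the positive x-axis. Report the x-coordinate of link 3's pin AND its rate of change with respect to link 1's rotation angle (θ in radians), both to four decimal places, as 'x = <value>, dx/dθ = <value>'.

geometry: r = 19 mm, L = 299 mm, e = 6 mm
crank pin P = (r cos θ, r sin θ) = (-6.498383, -17.854160)
h = r sin θ − e = -17.854160 − 6 = -23.854160
x = r cos θ + √(L² − h²) = -6.498383 + 298.046941 = 291.548558
dx/dθ = −r sin θ − h·r cos θ/√(L² − h²) (θ in radians; h = -23.854160) = 17.334062

x = 291.5486, dx/dθ = 17.3341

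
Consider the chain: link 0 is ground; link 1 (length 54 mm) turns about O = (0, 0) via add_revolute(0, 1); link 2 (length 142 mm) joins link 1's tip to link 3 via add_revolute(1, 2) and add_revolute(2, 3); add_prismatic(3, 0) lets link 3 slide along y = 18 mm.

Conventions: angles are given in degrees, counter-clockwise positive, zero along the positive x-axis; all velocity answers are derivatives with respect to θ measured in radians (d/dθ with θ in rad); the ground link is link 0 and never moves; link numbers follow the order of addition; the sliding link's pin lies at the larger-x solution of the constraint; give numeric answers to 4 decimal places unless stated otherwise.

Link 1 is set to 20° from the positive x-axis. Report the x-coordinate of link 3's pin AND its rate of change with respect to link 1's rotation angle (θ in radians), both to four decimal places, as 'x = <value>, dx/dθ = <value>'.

geometry: r = 54 mm, L = 142 mm, e = 18 mm
crank pin P = (r cos θ, r sin θ) = (50.743402, 18.469088)
h = r sin θ − e = 18.469088 − 18 = 0.469088
x = r cos θ + √(L² − h²) = 50.743402 + 141.999225 = 192.742627
dx/dθ = −r sin θ − h·r cos θ/√(L² − h²) (θ in radians; h = 0.469088) = -18.636716

x = 192.7426, dx/dθ = -18.6367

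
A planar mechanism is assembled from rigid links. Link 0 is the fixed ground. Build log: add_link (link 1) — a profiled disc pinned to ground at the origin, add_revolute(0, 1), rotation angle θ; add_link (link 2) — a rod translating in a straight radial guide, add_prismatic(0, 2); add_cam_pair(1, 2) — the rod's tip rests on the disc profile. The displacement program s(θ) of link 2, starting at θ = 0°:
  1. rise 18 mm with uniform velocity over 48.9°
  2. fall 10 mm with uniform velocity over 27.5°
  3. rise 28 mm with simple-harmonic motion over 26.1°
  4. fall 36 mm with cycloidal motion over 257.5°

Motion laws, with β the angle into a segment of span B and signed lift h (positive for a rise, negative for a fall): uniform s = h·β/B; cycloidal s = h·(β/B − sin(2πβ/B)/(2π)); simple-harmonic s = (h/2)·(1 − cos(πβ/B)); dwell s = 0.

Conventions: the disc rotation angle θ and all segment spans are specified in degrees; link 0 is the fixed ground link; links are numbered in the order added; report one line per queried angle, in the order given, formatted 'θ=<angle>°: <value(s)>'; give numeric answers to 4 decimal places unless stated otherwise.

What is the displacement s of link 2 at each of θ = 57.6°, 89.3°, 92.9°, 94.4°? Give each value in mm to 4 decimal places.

seg 1 [0°–48.9°] uniform, h=18: full span → s += 18 → s = 18.0000
seg 2 [48.9°–76.4°] uniform, h=-10: θ=57.6° here. β=8.7, B=27.5. -10·8.7/27.5 = -3.1636 → s = 14.8364
seg 2 [48.9°–76.4°] uniform, h=-10: full span → s += -10 → s = 8.0000
seg 3 [76.4°–102.5°] simple-harmonic, h=28: θ=89.3° here. β=12.9, B=26.1. 28/2·(1 − cos(π·0.4943)) = 13.7472 → s = 21.7472
seg 3 [76.4°–102.5°] simple-harmonic, h=28: θ=92.9° here. β=16.5, B=26.1. 28/2·(1 − cos(π·0.6322)) = 19.6481 → s = 27.6481
seg 3 [76.4°–102.5°] simple-harmonic, h=28: θ=94.4° here. β=18, B=26.1. 28/2·(1 − cos(π·0.6897)) = 21.8566 → s = 29.8566

θ=57.6°: 14.8364
θ=89.3°: 21.7472
θ=92.9°: 27.6481
θ=94.4°: 29.8566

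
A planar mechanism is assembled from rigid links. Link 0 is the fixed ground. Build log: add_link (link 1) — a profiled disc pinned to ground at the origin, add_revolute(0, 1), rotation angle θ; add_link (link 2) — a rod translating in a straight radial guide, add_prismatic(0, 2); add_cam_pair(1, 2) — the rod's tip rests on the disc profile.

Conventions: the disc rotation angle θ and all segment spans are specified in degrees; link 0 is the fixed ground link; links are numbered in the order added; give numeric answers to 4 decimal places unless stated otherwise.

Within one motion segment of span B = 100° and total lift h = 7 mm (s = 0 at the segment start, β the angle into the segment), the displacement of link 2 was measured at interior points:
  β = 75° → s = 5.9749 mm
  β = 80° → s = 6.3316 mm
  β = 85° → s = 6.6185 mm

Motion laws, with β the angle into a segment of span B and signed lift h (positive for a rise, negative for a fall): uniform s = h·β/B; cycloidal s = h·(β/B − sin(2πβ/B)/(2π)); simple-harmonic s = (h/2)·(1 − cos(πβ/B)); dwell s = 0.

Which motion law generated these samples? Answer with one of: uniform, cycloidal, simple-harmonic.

candidates at β/B = r: uniform s = h·r (linear in β); cycloidal s = h·(r − sin(2πr)/(2π)); simple-harmonic s = (h/2)(1 − cos(πr))
β=75°: printed 5.9749 | uniform 5.2500, cycloidal 6.3641, simple-harmonic 5.9749
β=80°: printed 6.3316 | uniform 5.6000, cycloidal 6.6596, simple-harmonic 6.3316
β=85°: printed 6.6185 | uniform 5.9500, cycloidal 6.8513, simple-harmonic 6.6185
only one law matches every sample → simple-harmonic

simple-harmonic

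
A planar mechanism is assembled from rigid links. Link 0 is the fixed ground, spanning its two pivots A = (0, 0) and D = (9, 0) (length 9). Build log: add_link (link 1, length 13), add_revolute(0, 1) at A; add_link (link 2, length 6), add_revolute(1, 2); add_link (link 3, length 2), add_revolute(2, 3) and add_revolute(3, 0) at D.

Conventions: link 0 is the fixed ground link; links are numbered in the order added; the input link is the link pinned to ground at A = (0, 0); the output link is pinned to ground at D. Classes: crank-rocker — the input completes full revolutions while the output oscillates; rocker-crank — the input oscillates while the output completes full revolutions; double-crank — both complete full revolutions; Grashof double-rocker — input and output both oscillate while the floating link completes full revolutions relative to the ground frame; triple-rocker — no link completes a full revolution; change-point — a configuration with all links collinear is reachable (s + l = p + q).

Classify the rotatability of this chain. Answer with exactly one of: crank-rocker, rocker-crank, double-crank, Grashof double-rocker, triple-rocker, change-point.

lengths: ground=9, input=13, coupler=6, output=2
sorted: s=2 (shortest), l=13 (longest), p+q=15
s + l = 15 vs p + q = 15
s + l = p + q → change-point (collinear configuration reachable)

change-point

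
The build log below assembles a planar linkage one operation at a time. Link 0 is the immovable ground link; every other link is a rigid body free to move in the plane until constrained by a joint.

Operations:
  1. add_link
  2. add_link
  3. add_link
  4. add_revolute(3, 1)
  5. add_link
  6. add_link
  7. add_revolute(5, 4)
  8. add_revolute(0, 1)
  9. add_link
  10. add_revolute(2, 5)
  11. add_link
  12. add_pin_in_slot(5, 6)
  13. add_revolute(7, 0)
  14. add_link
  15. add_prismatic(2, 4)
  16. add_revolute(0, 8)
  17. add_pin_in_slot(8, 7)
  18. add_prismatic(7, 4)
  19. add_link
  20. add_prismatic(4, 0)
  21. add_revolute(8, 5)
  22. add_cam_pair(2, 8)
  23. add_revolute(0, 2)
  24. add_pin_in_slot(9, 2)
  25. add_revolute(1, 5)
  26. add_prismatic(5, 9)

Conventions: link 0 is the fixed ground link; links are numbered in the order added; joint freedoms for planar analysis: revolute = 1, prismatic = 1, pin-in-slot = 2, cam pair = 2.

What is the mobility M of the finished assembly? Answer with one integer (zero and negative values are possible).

L=1 J1=0 J2=0
add link → L=2 J1=0 J2=0
add link → L=3 J1=0 J2=0
add link → L=4 J1=0 J2=0
R@3,1 dof=1 J1 → L=4 J1=1 J2=0
add link → L=5 J1=1 J2=0
add link → L=6 J1=1 J2=0
R@5,4 dof=1 J1 → L=6 J1=2 J2=0
R@0,1 dof=1 J1 → L=6 J1=3 J2=0
add link → L=7 J1=3 J2=0
R@2,5 dof=1 J1 → L=7 J1=4 J2=0
add link → L=8 J1=4 J2=0
PS@5,6 dof=2 J2 → L=8 J1=4 J2=1
R@7,0 dof=1 J1 → L=8 J1=5 J2=1
add link → L=9 J1=5 J2=1
P@2,4 dof=1 J1 → L=9 J1=6 J2=1
R@0,8 dof=1 J1 → L=9 J1=7 J2=1
PS@8,7 dof=2 J2 → L=9 J1=7 J2=2
P@7,4 dof=1 J1 → L=9 J1=8 J2=2
add link → L=10 J1=8 J2=2
P@4,0 dof=1 J1 → L=10 J1=9 J2=2
R@8,5 dof=1 J1 → L=10 J1=10 J2=2
C@2,8 dof=2 J2 → L=10 J1=10 J2=3
R@0,2 dof=1 J1 → L=10 J1=11 J2=3
PS@9,2 dof=2 J2 → L=10 J1=11 J2=4
R@1,5 dof=1 J1 → L=10 J1=12 J2=4
P@5,9 dof=1 J1 → L=10 J1=13 J2=4
M=3(L−1)−2J1−J2=3·9−2·13−4=-3

M = -3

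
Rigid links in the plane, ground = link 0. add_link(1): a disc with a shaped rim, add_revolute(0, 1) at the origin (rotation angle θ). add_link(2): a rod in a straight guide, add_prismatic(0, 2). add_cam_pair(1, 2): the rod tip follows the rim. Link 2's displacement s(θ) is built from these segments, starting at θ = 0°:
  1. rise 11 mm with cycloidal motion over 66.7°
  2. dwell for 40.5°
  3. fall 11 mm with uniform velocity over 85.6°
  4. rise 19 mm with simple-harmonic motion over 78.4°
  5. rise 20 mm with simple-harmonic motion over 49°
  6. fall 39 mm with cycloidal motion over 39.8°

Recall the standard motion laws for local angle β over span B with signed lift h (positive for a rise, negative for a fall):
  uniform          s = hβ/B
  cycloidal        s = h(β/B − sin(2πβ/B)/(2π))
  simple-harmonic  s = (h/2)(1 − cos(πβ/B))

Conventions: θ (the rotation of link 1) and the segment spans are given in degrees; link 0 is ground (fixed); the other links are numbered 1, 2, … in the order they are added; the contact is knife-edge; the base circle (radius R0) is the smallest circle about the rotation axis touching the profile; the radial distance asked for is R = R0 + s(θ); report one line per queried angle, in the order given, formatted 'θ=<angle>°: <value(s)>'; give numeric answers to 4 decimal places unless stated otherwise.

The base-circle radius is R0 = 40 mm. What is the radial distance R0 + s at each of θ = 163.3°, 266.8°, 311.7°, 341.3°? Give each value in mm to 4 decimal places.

segment 1 (0° to 66.7°, cycloidal, h = 11) is passed completely: s = 0.0000 + (11) = 11.0000
segment 2 (66.7° to 107.2°, dwell): s unchanged at 11.0000
θ = 163.3° falls in segment 3 (107.2° to 192.8°, uniform, h = -11): β = 163.3 − 107.2 = 56.1°, B = 85.6°; Δs = -11·56.1/85.6 = -7.2091; s = 11.0000 − 7.2091 = 3.7909
segment 3 (107.2° to 192.8°, uniform, h = -11) is passed completely: s = 11.0000 + (-11) = 0.0000
θ = 266.8° falls in segment 4 (192.8° to 271.2°, simple-harmonic, h = 19): β = 266.8 − 192.8 = 74°, B = 78.4°; Δs = 19/2·(1 − cos(π·0.9439)) = 18.8527; s = 0.0000 + 18.8527 = 18.8527
segment 4 (192.8° to 271.2°, simple-harmonic, h = 19) is passed completely: s = 0.0000 + (19) = 19.0000
θ = 311.7° falls in segment 5 (271.2° to 320.2°, simple-harmonic, h = 20): β = 311.7 − 271.2 = 40.5°, B = 49°; Δs = 20/2·(1 − cos(π·0.8265)) = 18.5514; s = 19.0000 + 18.5514 = 37.5514
segment 5 (271.2° to 320.2°, simple-harmonic, h = 20) is passed completely: s = 19.0000 + (20) = 39.0000
θ = 341.3° falls in segment 6 (320.2° to 360°, cycloidal, h = -39): β = 341.3 − 320.2 = 21.1°, B = 39.8°; Δs = -39·(0.5302 − sin(2π·0.5302)/(2π)) = -21.8447; s = 39.0000 − 21.8447 = 17.1553
θ=163.3°: R = R0 + s = 40 + 3.7909 = 43.7909
θ=266.8°: R = R0 + s = 40 + 18.8527 = 58.8527
θ=311.7°: R = R0 + s = 40 + 37.5514 = 77.5514
θ=341.3°: R = R0 + s = 40 + 17.1553 = 57.1553

θ=163.3°: 43.7909
θ=266.8°: 58.8527
θ=311.7°: 77.5514
θ=341.3°: 57.1553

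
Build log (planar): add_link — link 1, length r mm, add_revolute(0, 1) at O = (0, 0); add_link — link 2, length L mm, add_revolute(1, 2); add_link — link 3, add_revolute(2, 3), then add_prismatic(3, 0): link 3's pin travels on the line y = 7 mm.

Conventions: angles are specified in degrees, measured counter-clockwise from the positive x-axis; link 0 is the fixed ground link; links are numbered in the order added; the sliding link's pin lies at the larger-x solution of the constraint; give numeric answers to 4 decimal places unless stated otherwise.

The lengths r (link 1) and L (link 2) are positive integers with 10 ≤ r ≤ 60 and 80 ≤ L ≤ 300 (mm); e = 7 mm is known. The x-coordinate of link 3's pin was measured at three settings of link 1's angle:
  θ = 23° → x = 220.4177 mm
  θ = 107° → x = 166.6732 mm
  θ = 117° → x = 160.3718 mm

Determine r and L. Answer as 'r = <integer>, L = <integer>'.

constraint per measurement: (x − r cos θ)² + (r sin θ − e)² = L²
subtracting the θ₁ and θ₂ equations cancels the r² and L² terms:
r = (x₁² − x₂²) / (2[(x₁cos θ₁ + e sin θ₁) − (x₂cos θ₂ + e sin θ₂)]) = 41.9999 → r = 42
L² = (x₁ − r cos θ₁)² + (r sin θ₁ − e)² = 33123.9853 → L = 182.0000 → L = 182
check at θ₃=117°: x = 160.3718 (printed 160.3718) ✓

r = 42, L = 182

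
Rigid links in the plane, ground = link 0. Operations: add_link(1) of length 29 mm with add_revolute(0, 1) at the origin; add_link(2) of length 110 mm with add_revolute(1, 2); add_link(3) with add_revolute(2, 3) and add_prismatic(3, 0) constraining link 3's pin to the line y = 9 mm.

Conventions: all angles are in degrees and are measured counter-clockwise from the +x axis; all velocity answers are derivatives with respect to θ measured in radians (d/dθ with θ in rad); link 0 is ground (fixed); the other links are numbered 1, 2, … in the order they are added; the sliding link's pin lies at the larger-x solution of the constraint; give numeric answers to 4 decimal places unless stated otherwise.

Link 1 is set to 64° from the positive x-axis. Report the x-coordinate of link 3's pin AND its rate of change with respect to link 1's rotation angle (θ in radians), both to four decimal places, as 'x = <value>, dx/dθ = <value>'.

geometry: r = 29 mm, L = 110 mm, e = 9 mm
crank pin P = (r cos θ, r sin θ) = (12.712763, 26.065027)
h = r sin θ − e = 26.065027 − 9 = 17.065027
x = r cos θ + √(L² − h²) = 12.712763 + 108.668233 = 121.380996
dx/dθ = −r sin θ − h·r cos θ/√(L² − h²) (θ in radians; h = 17.065027) = -28.061413

x = 121.3810, dx/dθ = -28.0614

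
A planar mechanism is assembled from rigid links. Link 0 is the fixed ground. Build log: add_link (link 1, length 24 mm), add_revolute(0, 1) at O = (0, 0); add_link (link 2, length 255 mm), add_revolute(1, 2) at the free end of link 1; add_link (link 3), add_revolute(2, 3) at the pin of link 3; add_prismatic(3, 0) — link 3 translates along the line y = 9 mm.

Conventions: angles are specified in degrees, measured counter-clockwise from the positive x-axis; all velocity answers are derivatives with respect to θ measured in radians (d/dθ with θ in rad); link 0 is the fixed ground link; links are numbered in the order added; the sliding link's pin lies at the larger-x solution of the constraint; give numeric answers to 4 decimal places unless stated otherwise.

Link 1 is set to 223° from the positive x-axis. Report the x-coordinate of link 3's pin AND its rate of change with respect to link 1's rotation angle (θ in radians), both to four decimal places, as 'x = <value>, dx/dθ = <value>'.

geometry: r = 24 mm, L = 255 mm, e = 9 mm
crank pin P = (r cos θ, r sin θ) = (-17.552489, -16.367961)
h = r sin θ − e = -16.367961 − 9 = -25.367961
x = r cos θ + √(L² − h²) = -17.552489 + 253.735032 = 236.182543
dx/dθ = −r sin θ − h·r cos θ/√(L² − h²) (θ in radians; h = -25.367961) = 14.613095

x = 236.1825, dx/dθ = 14.6131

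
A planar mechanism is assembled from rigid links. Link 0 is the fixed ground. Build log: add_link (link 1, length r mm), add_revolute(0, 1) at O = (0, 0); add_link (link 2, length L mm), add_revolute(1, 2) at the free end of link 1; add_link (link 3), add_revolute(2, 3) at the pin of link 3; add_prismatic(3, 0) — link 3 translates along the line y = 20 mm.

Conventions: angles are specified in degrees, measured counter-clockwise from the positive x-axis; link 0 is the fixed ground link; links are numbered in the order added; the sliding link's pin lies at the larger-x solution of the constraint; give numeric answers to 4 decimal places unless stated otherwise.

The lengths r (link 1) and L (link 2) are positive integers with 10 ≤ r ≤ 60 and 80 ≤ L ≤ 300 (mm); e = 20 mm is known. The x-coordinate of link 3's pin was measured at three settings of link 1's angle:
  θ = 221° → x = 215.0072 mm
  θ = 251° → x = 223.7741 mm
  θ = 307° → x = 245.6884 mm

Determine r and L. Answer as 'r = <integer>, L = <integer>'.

constraint per measurement: (x − r cos θ)² + (r sin θ − e)² = L²
subtracting the θ₁ and θ₂ equations cancels the r² and L² terms:
r = (x₁² − x₂²) / (2[(x₁cos θ₁ + e sin θ₁) − (x₂cos θ₂ + e sin θ₂)]) = 23.0000 → r = 23
L² = (x₁ − r cos θ₁)² + (r sin θ₁ − e)² = 55224.9981 → L = 235.0000 → L = 235
check at θ₃=307°: x = 245.6884 (printed 245.6884) ✓

r = 23, L = 235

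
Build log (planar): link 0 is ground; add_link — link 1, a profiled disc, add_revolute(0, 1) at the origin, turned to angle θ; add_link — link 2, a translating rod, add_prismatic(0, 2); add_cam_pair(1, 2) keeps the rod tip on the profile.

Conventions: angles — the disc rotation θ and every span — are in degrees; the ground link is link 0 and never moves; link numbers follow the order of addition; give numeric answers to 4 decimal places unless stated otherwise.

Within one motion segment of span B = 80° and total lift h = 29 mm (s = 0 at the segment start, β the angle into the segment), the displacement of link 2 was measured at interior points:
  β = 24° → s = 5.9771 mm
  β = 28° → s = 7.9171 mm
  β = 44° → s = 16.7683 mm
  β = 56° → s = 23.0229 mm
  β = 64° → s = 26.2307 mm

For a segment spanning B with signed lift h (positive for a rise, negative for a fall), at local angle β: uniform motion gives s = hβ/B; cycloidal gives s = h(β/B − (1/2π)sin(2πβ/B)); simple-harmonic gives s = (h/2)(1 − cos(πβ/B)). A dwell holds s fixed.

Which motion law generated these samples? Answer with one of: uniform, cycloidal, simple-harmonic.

candidates at β/B = r: uniform s = h·r (linear in β); cycloidal s = h·(r − sin(2πr)/(2π)); simple-harmonic s = (h/2)(1 − cos(πr))
β=24°: printed 5.9771 | uniform 8.7000, cycloidal 4.3104, simple-harmonic 5.9771
β=28°: printed 7.9171 | uniform 10.1500, cycloidal 6.4160, simple-harmonic 7.9171
β=44°: printed 16.7683 | uniform 15.9500, cycloidal 17.3763, simple-harmonic 16.7683
β=56°: printed 23.0229 | uniform 20.3000, cycloidal 24.6896, simple-harmonic 23.0229
β=64°: printed 26.2307 | uniform 23.2000, cycloidal 27.5896, simple-harmonic 26.2307
only one law matches every sample → simple-harmonic

simple-harmonic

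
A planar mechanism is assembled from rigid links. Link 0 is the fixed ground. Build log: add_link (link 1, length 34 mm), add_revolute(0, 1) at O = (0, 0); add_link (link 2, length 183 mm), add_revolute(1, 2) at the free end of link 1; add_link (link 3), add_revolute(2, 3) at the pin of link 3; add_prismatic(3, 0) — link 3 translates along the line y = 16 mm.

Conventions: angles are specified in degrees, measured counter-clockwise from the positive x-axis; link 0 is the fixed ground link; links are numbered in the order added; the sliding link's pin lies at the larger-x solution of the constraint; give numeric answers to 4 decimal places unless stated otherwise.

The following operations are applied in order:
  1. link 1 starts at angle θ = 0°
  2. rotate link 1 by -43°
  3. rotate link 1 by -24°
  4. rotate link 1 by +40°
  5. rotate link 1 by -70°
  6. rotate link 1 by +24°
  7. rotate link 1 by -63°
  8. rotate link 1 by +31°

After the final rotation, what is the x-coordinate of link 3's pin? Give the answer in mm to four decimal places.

geometry: r = 34 mm, L = 183 mm, e = 16 mm; θ starts at 0°
rotate link 1 by -43°: θ ← 0° -43° = -43°
rotate link 1 by -24°: θ ← -43° -24° = -67°
rotate link 1 by +40°: θ ← -67° +40° = -27°
rotate link 1 by -70°: θ ← -27° -70° = -97°
rotate link 1 by +24°: θ ← -97° +24° = -73°
rotate link 1 by -63°: θ ← -73° -63° = -136°
rotate link 1 by +31°: θ ← -136° +31° = -105°
crank pin P = (r cos θ, r sin θ) = (-8.799848, -32.841478)
h = r sin θ − e = -32.841478 − 16 = -48.841478
x = r cos θ + √(L² − h²) = -8.799848 + 176.361872 = 167.562025

167.5620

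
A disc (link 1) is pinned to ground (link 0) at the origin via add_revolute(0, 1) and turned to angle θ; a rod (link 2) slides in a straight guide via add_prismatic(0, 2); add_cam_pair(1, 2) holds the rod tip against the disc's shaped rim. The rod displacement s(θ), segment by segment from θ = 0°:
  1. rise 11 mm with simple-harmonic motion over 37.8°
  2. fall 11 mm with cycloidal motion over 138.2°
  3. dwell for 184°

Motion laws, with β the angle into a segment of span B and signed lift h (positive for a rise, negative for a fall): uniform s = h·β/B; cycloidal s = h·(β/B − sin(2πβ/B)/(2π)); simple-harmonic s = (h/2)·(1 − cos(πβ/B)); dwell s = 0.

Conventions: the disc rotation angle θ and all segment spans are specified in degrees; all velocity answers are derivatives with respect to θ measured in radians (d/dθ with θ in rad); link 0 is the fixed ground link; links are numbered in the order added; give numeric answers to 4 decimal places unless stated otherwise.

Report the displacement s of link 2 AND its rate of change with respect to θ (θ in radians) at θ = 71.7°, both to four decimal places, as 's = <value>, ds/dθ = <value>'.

segment 1 (0° to 37.8°, simple-harmonic, h = 11) is passed completely: s = 0.0000 + (11) = 11.0000
θ = 71.7° falls in segment 2 (37.8° to 176°, cycloidal, h = -11): β = 71.7 − 37.8 = 33.9°, B = 138.2°; Δs = -11·(0.2453 − sin(2π·0.2453)/(2π)) = -0.9483; s = 11.0000 − 0.9483 = 10.0517
velocity in seg [37.8°–176°] (cycloidal), θ in radians: β = 33.9° = 0.5917 rad, B = 138.2° = 2.4120 rad; ds/dθ = (h/B)(1 − cos(2πβ/B)) = ((-11)/2.4120)(1 − cos(2π·0.2453)) = -4.425695 mm/rad

s = 10.0517, ds/dθ = -4.4257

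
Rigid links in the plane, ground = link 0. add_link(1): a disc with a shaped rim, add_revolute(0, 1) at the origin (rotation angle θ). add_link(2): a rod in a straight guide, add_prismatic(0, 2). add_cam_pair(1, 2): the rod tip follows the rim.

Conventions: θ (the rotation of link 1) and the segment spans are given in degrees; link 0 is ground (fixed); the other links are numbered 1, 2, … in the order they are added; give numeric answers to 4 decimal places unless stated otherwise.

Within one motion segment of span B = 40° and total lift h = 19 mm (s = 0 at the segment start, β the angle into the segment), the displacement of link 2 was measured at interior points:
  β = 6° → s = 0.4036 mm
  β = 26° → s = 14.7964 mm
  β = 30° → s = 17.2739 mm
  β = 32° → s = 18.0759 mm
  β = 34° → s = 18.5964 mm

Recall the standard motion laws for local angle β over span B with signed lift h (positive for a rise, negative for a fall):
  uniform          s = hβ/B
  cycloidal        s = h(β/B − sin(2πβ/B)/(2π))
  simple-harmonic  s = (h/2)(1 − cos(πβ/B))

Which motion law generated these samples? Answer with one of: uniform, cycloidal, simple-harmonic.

candidates at β/B = r: uniform s = h·r (linear in β); cycloidal s = h·(r − sin(2πr)/(2π)); simple-harmonic s = (h/2)(1 − cos(πr))
β=6°: printed 0.4036 | uniform 2.8500, cycloidal 0.4036, simple-harmonic 1.0354
β=26°: printed 14.7964 | uniform 12.3500, cycloidal 14.7964, simple-harmonic 13.8129
β=30°: printed 17.2739 | uniform 14.2500, cycloidal 17.2739, simple-harmonic 16.2175
β=32°: printed 18.0759 | uniform 15.2000, cycloidal 18.0759, simple-harmonic 17.1857
β=34°: printed 18.5964 | uniform 16.1500, cycloidal 18.5964, simple-harmonic 17.9646
only one law matches every sample → cycloidal

cycloidal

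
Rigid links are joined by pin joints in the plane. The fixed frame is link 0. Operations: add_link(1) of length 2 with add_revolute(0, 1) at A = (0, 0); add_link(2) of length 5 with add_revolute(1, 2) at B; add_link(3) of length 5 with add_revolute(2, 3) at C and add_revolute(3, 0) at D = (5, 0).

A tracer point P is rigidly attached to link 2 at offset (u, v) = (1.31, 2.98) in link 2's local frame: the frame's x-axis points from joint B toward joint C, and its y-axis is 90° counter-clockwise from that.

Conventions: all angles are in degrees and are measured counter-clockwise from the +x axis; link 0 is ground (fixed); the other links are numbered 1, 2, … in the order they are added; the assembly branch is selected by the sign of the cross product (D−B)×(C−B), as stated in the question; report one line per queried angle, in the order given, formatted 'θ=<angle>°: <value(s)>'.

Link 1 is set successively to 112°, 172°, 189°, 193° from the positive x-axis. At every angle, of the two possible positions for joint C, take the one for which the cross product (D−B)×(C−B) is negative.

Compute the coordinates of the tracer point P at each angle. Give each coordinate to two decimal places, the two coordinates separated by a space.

A=(0,0), D=(5.00,0)
θ=112°: B = A + 2.00·(cos112°, sin112°) = (-0.7492, 1.8544)
θ=112°: |BD| = 6.0409
θ=112°: circle(B,5.00) ∩ circle(D,5.00): a=3.0204, h=3.9846
θ=112°:   candidates: C₊=(3.3485,4.7194) cross=24.070; C₋=(0.9022,-2.8650) cross=-24.070
θ=112°:   branch - wants cross < 0 → take C=(0.9022,-2.8650) (cross=-24.070)
θ=112°: ex = (C−B)/|BC| = (0.3303,-0.9439); ey = (0.9439,0.3303)
θ=112°: P = B + 1.31·ex + 2.98·ey = (2.4962,1.6022)
θ=172°: B = A + 2.00·(cos172°, sin172°) = (-1.9805, 0.2783)
θ=172°: |BD| = 6.9861
θ=172°: circle(B,5.00) ∩ circle(D,5.00): a=3.4930, h=3.5775
θ=172°:   candidates: C₊=(1.6523,3.7139) cross=24.993; C₋=(1.3672,-3.4355) cross=-24.993
θ=172°:   branch - wants cross < 0 → take C=(1.3672,-3.4355) (cross=-24.993)
θ=172°: ex = (C−B)/|BC| = (0.6695,-0.7428); ey = (0.7428,0.6695)
θ=172°: P = B + 1.31·ex + 2.98·ey = (1.1100,1.3006)
θ=189°: B = A + 2.00·(cos189°, sin189°) = (-1.9754, -0.3129)
θ=189°: |BD| = 6.9824
θ=189°: circle(B,5.00) ∩ circle(D,5.00): a=3.4912, h=3.5793
θ=189°:   candidates: C₊=(1.3519,3.4193) cross=24.992; C₋=(1.6727,-3.7322) cross=-24.992
θ=189°:   branch - wants cross < 0 → take C=(1.6727,-3.7322) (cross=-24.992)
θ=189°: ex = (C−B)/|BC| = (0.7296,-0.6839); ey = (0.6839,0.7296)
θ=189°: P = B + 1.31·ex + 2.98·ey = (1.0183,0.9655)
θ=193°: B = A + 2.00·(cos193°, sin193°) = (-1.9487, -0.4499)
θ=193°: |BD| = 6.9633
θ=193°: circle(B,5.00) ∩ circle(D,5.00): a=3.4816, h=3.5886
θ=193°:   candidates: C₊=(1.2938,3.3562) cross=24.989; C₋=(1.7575,-3.8061) cross=-24.989
θ=193°:   branch - wants cross < 0 → take C=(1.7575,-3.8061) (cross=-24.989)
θ=193°: ex = (C−B)/|BC| = (0.7412,-0.6712); ey = (0.6712,0.7412)
θ=193°: P = B + 1.31·ex + 2.98·ey = (1.0226,0.8797)

θ=112°: 2.50 1.60
θ=172°: 1.11 1.30
θ=189°: 1.02 0.97
θ=193°: 1.02 0.88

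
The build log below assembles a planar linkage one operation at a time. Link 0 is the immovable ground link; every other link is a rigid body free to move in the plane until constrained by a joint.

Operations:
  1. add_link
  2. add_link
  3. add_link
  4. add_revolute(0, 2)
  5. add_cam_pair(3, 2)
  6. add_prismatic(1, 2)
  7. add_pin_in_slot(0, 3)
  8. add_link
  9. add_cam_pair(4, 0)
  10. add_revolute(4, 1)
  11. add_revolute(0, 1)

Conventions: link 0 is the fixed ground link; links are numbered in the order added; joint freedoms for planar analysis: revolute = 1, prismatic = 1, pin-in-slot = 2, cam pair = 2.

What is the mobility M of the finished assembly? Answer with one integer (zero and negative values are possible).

ground; <1,0,0>
#1 <2,0,0>
#2 <3,0,0>
#3 <4,0,0>
R:0↔2 J1 <4,1,0>
C:3↔2 J2 <4,1,1>
P:1↔2 J1 <4,2,1>
PS:0↔3 J2 <4,2,2>
#4 <5,2,2>
C:4↔0 J2 <5,2,3>
R:4↔1 J1 <5,3,3>
R:0↔1 J1 <5,4,3>
3×4 − 2×4 − 1×3 = 1

M = 1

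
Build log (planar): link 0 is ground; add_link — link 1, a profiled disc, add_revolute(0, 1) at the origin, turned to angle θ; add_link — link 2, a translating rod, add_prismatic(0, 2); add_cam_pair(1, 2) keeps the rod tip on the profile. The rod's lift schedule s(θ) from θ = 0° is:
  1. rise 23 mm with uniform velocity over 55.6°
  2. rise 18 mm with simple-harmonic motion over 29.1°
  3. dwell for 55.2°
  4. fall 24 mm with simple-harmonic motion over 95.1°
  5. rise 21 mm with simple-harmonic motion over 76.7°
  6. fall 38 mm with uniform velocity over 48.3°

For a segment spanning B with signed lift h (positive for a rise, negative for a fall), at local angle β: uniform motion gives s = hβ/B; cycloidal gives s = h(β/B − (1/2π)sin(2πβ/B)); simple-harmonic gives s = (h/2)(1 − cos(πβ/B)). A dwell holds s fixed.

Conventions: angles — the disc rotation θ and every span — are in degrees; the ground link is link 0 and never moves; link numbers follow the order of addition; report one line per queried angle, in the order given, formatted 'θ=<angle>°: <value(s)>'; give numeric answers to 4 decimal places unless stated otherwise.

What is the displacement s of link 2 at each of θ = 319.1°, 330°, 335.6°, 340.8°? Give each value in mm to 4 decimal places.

seg 1 [0°–55.6°] uniform, h=23: full span → s += 23 → s = 23.0000
seg 2 [55.6°–84.7°] simple-harmonic, h=18: full span → s += 18 → s = 41.0000
seg 3 [84.7°–139.9°] dwell: s stays 41.0000
seg 4 [139.9°–235°] simple-harmonic, h=-24: full span → s += -24 → s = 17.0000
seg 5 [235°–311.7°] simple-harmonic, h=21: full span → s += 21 → s = 38.0000
seg 6 [311.7°–360°] uniform, h=-38: θ=319.1° here. β=7.4, B=48.3. -38·7.4/48.3 = -5.8219 → s = 32.1781
seg 6 [311.7°–360°] uniform, h=-38: θ=330° here. β=18.3, B=48.3. -38·18.3/48.3 = -14.3975 → s = 23.6025
seg 6 [311.7°–360°] uniform, h=-38: θ=335.6° here. β=23.9, B=48.3. -38·23.9/48.3 = -18.8033 → s = 19.1967
seg 6 [311.7°–360°] uniform, h=-38: θ=340.8° here. β=29.1, B=48.3. -38·29.1/48.3 = -22.8944 → s = 15.1056

θ=319.1°: 32.1781
θ=330°: 23.6025
θ=335.6°: 19.1967
θ=340.8°: 15.1056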